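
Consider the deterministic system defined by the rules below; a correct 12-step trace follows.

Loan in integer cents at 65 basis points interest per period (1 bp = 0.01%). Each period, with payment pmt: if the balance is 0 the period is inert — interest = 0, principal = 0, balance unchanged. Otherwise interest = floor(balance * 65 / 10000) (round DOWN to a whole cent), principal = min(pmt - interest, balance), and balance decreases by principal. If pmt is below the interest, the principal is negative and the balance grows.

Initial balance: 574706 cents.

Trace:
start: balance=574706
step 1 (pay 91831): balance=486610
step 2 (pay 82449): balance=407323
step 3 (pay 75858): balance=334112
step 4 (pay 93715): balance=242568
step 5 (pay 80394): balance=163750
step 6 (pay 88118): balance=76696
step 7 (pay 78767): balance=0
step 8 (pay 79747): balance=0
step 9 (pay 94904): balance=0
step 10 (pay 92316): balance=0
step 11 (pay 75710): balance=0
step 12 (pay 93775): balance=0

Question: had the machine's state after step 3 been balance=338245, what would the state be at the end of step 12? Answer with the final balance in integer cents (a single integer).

0

state after step 3 := balance=338245
step 4 (pay 93715): balance=246728
step 5 (pay 80394): balance=167937
step 6 (pay 88118): balance=80910
step 7 (pay 78767): balance=2668
step 8 (pay 79747): balance=0
step 9 (pay 94904): balance=0
step 10 (pay 92316): balance=0
step 11 (pay 75710): balance=0
step 12 (pay 93775): balance=0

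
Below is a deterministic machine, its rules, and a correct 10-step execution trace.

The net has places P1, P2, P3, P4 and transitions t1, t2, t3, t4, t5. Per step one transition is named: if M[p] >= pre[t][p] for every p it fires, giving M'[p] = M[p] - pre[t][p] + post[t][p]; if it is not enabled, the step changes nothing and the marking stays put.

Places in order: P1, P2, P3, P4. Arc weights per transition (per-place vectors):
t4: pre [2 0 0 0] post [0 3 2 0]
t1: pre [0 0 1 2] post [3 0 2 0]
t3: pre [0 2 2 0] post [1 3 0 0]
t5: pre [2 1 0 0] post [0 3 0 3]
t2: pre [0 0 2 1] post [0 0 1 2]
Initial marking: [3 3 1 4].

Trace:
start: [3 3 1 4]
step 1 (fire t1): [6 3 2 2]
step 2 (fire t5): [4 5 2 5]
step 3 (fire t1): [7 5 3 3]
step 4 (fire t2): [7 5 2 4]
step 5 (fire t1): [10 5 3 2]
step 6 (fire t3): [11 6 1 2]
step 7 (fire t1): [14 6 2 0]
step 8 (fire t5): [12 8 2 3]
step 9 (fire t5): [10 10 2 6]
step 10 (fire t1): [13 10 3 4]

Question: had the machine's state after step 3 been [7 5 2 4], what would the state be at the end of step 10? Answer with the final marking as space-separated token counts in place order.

7 10 0 9

state after step 3 := [7 5 2 4]
step 4 (fire t2): [7 5 1 5]
step 5 (fire t1): [10 5 2 3]
step 6 (fire t3): [11 6 0 3]
step 7 (fire t1): [11 6 0 3]
step 8 (fire t5): [9 8 0 6]
step 9 (fire t5): [7 10 0 9]
step 10 (fire t1): [7 10 0 9]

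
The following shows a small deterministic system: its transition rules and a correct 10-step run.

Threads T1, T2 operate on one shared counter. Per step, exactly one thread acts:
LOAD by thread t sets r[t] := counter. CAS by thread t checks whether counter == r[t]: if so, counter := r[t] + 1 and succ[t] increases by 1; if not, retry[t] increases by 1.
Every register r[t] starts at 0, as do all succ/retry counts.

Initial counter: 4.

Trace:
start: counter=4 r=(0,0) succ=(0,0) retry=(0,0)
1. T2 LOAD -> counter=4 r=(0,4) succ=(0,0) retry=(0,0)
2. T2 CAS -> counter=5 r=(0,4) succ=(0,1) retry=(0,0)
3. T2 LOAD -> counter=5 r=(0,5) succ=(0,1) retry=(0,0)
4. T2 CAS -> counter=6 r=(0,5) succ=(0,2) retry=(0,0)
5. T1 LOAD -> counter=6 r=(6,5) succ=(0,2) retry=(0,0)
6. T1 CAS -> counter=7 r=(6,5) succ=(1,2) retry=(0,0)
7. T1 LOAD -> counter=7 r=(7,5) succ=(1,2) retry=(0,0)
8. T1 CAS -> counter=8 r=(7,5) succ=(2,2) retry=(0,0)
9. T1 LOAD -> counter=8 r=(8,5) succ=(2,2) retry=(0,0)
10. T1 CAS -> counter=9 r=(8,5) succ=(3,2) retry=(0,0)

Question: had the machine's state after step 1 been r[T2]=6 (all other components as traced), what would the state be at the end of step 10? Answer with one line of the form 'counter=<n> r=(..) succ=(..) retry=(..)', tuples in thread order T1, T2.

counter=8 r=(7,4) succ=(3,1) retry=(0,1)

state after step 1 := counter=4 r=(0,6) succ=(0,0) retry=(0,0)
2. T2 CAS -> counter=4 r=(0,6) succ=(0,0) retry=(0,1)
3. T2 LOAD -> counter=4 r=(0,4) succ=(0,0) retry=(0,1)
4. T2 CAS -> counter=5 r=(0,4) succ=(0,1) retry=(0,1)
5. T1 LOAD -> counter=5 r=(5,4) succ=(0,1) retry=(0,1)
6. T1 CAS -> counter=6 r=(5,4) succ=(1,1) retry=(0,1)
7. T1 LOAD -> counter=6 r=(6,4) succ=(1,1) retry=(0,1)
8. T1 CAS -> counter=7 r=(6,4) succ=(2,1) retry=(0,1)
9. T1 LOAD -> counter=7 r=(7,4) succ=(2,1) retry=(0,1)
10. T1 CAS -> counter=8 r=(7,4) succ=(3,1) retry=(0,1)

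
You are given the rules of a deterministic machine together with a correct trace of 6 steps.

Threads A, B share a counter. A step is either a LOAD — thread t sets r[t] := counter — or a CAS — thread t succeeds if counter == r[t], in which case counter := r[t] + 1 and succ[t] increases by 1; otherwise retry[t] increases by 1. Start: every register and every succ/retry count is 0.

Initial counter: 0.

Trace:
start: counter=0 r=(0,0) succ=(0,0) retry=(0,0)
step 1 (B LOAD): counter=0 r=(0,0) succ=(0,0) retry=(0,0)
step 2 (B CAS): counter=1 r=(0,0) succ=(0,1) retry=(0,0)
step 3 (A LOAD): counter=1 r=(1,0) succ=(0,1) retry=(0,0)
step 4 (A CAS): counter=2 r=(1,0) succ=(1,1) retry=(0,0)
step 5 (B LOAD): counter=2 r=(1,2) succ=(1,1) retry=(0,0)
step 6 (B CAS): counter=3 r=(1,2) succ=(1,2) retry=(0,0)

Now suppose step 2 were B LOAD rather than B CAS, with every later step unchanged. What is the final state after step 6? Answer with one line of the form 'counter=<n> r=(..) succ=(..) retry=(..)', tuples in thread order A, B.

counter=2 r=(0,1) succ=(1,1) retry=(0,0)

(re-executing from step 2 with the substitution; state before step 2: counter=0 r=(0,0) succ=(0,0) retry=(0,0))
step 2 (B LOAD): counter=0 r=(0,0) succ=(0,0) retry=(0,0)
step 3 (A LOAD): counter=0 r=(0,0) succ=(0,0) retry=(0,0)
step 4 (A CAS): counter=1 r=(0,0) succ=(1,0) retry=(0,0)
step 5 (B LOAD): counter=1 r=(0,1) succ=(1,0) retry=(0,0)
step 6 (B CAS): counter=2 r=(0,1) succ=(1,1) retry=(0,0)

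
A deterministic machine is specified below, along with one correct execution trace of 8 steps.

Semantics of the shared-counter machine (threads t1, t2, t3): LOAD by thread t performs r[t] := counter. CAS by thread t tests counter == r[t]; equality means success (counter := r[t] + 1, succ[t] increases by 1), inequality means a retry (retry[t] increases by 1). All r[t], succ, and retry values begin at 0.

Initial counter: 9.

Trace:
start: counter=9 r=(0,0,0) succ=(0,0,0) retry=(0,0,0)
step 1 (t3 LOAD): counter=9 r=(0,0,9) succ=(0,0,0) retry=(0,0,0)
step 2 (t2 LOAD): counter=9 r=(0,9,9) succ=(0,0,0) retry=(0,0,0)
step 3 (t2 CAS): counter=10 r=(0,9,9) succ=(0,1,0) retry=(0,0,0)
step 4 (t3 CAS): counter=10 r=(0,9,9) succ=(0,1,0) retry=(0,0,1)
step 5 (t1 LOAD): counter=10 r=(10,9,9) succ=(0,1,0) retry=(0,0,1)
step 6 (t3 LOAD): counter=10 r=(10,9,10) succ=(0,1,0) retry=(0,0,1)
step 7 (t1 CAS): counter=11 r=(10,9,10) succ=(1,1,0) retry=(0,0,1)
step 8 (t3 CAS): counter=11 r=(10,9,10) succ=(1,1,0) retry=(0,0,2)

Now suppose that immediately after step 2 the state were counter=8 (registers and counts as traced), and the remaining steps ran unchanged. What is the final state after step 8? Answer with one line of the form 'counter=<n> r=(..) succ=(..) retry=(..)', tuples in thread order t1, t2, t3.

state after step 2 := counter=8 r=(0,9,9) succ=(0,0,0) retry=(0,0,0)
step 3 (t2 CAS): counter=8 r=(0,9,9) succ=(0,0,0) retry=(0,1,0)
step 4 (t3 CAS): counter=8 r=(0,9,9) succ=(0,0,0) retry=(0,1,1)
step 5 (t1 LOAD): counter=8 r=(8,9,9) succ=(0,0,0) retry=(0,1,1)
step 6 (t3 LOAD): counter=8 r=(8,9,8) succ=(0,0,0) retry=(0,1,1)
step 7 (t1 CAS): counter=9 r=(8,9,8) succ=(1,0,0) retry=(0,1,1)
step 8 (t3 CAS): counter=9 r=(8,9,8) succ=(1,0,0) retry=(0,1,2)

counter=9 r=(8,9,8) succ=(1,0,0) retry=(0,1,2)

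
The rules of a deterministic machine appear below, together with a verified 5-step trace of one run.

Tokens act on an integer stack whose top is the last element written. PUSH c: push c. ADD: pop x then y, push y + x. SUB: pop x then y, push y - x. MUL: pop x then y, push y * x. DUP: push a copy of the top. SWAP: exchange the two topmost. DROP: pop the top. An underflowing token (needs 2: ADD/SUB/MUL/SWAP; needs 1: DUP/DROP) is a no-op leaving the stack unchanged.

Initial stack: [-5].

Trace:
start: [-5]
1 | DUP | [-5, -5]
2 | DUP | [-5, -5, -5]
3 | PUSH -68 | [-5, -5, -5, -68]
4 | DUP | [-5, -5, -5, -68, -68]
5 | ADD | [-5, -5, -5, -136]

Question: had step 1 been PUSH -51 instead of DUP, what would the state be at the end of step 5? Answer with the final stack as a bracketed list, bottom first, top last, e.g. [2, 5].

(re-executing from step 1 with the substitution; state before step 1: [-5])
1 | PUSH -51 | [-5, -51]
2 | DUP | [-5, -51, -51]
3 | PUSH -68 | [-5, -51, -51, -68]
4 | DUP | [-5, -51, -51, -68, -68]
5 | ADD | [-5, -51, -51, -136]

[-5, -51, -51, -136]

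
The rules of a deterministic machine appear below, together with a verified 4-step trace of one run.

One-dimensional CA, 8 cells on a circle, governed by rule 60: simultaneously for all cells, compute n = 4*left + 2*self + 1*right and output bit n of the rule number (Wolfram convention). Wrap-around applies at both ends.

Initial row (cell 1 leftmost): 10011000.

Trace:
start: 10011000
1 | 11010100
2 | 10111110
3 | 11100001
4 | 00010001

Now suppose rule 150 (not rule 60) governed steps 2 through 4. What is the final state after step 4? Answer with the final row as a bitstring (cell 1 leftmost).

10001110

(re-executing steps 2..4 under rule 150; state before step 2: 11010100)
2 | 00010111
3 | 10110010
4 | 10001110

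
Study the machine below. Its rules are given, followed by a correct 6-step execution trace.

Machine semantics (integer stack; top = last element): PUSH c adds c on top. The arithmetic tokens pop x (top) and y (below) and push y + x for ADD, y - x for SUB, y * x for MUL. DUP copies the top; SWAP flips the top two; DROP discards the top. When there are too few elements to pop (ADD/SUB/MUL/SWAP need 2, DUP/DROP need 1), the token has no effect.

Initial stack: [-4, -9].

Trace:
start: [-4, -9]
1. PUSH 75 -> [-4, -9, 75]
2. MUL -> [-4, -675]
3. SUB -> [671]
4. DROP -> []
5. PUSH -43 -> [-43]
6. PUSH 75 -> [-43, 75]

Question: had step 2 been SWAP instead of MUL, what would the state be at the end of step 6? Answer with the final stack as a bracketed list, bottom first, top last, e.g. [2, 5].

(re-executing from step 2 with the substitution; state before step 2: [-4, -9, 75])
2. SWAP -> [-4, 75, -9]
3. SUB -> [-4, 84]
4. DROP -> [-4]
5. PUSH -43 -> [-4, -43]
6. PUSH 75 -> [-4, -43, 75]

[-4, -43, 75]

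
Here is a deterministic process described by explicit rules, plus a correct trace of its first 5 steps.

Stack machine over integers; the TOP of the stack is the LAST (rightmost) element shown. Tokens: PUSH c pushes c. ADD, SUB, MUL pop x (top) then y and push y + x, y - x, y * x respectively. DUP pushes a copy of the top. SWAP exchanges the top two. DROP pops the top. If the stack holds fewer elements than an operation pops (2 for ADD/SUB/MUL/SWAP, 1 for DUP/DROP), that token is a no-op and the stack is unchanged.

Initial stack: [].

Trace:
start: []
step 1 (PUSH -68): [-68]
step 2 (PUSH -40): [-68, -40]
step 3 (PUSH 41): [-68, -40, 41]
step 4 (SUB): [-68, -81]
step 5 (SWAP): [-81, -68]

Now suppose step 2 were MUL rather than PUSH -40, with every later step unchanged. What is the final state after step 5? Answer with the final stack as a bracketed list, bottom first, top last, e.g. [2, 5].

[-109]

(re-executing from step 2 with the substitution; state before step 2: [-68])
step 2 (MUL): [-68]
step 3 (PUSH 41): [-68, 41]
step 4 (SUB): [-109]
step 5 (SWAP): [-109]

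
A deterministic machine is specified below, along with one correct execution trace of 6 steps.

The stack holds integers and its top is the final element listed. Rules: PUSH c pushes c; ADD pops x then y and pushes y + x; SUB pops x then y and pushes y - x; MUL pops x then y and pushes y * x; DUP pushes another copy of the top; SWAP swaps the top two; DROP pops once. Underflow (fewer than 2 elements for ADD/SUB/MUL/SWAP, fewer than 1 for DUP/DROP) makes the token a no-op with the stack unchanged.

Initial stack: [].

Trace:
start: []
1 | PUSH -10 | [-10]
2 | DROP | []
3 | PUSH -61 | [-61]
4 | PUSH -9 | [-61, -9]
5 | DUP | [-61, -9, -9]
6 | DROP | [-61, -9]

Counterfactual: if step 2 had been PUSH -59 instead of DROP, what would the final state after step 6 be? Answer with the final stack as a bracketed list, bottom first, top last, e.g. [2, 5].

[-10, -59, -61, -9]

(re-executing from step 2 with the substitution; state before step 2: [-10])
2 | PUSH -59 | [-10, -59]
3 | PUSH -61 | [-10, -59, -61]
4 | PUSH -9 | [-10, -59, -61, -9]
5 | DUP | [-10, -59, -61, -9, -9]
6 | DROP | [-10, -59, -61, -9]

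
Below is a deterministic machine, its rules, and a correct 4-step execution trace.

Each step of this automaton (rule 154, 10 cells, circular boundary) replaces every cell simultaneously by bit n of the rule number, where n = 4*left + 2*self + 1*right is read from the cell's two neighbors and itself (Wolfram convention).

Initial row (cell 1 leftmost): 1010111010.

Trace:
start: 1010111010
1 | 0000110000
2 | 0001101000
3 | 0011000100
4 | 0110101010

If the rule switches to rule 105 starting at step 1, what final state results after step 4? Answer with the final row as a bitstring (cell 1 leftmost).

1110111011

(re-executing steps 1..4 under rule 105; state before step 1: 1010111010)
1 | 0101101101
2 | 1011111110
3 | 0110000011
4 | 1110111011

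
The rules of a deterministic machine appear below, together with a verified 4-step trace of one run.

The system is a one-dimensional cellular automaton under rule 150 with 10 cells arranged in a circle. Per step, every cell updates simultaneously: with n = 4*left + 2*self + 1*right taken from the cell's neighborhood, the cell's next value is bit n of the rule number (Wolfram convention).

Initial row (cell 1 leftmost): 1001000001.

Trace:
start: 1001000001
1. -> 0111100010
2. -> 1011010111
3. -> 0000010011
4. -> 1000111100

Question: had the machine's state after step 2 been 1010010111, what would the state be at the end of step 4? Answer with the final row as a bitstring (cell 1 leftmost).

1101101100

state after step 2 := 1010010111
3. -> 0011110011
4. -> 1101101100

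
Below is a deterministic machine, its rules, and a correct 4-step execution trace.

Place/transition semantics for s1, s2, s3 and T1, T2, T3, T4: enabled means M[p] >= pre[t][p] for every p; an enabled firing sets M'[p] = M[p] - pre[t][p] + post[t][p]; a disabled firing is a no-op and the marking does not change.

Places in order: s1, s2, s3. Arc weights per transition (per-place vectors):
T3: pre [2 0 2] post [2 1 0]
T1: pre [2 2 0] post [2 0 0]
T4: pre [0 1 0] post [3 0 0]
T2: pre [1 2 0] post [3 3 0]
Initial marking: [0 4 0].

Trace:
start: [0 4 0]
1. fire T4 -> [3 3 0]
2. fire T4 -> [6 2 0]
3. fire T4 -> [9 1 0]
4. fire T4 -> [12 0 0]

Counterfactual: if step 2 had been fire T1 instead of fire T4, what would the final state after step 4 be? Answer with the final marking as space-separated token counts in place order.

(re-executing from step 2 with the substitution; state before step 2: [3 3 0])
2. fire T1 -> [3 1 0]
3. fire T4 -> [6 0 0]
4. fire T4 -> [6 0 0]

6 0 0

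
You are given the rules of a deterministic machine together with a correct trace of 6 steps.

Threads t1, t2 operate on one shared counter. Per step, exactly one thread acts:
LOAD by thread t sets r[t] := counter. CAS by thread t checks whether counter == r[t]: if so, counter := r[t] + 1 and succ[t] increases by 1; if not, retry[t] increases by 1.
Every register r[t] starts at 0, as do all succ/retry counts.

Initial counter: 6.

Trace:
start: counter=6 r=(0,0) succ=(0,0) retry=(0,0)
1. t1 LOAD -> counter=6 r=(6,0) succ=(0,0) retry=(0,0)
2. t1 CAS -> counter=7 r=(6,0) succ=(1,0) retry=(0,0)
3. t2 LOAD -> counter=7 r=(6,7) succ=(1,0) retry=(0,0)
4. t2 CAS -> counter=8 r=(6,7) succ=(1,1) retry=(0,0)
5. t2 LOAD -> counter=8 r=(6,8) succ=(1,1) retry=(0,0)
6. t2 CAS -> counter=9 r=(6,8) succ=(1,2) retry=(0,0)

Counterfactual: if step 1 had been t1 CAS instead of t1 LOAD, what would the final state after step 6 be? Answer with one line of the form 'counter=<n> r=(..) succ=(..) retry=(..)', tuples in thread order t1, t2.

(re-executing from step 1 with the substitution; state before step 1: counter=6 r=(0,0) succ=(0,0) retry=(0,0))
1. t1 CAS -> counter=6 r=(0,0) succ=(0,0) retry=(1,0)
2. t1 CAS -> counter=6 r=(0,0) succ=(0,0) retry=(2,0)
3. t2 LOAD -> counter=6 r=(0,6) succ=(0,0) retry=(2,0)
4. t2 CAS -> counter=7 r=(0,6) succ=(0,1) retry=(2,0)
5. t2 LOAD -> counter=7 r=(0,7) succ=(0,1) retry=(2,0)
6. t2 CAS -> counter=8 r=(0,7) succ=(0,2) retry=(2,0)

counter=8 r=(0,7) succ=(0,2) retry=(2,0)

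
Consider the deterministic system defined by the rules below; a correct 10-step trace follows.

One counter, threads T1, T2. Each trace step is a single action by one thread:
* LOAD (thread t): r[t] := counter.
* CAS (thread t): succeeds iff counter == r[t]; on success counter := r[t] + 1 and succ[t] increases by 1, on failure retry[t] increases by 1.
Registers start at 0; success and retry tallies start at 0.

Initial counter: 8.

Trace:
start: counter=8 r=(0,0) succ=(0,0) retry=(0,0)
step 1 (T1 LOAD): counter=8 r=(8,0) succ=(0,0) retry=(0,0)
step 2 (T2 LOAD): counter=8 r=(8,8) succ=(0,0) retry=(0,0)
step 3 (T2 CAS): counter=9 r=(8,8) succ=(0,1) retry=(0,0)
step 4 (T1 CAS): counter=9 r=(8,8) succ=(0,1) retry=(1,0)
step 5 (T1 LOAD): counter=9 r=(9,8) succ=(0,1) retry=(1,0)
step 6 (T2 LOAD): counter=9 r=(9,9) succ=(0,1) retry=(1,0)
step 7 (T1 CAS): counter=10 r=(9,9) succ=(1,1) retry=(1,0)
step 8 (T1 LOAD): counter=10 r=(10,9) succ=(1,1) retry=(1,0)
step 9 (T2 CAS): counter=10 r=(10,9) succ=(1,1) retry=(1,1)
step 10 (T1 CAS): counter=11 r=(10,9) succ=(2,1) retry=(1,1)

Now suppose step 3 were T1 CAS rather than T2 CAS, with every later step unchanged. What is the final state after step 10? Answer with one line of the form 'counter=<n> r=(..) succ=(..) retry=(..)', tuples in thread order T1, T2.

counter=11 r=(10,9) succ=(3,0) retry=(1,1)

(re-executing from step 3 with the substitution; state before step 3: counter=8 r=(8,8) succ=(0,0) retry=(0,0))
step 3 (T1 CAS): counter=9 r=(8,8) succ=(1,0) retry=(0,0)
step 4 (T1 CAS): counter=9 r=(8,8) succ=(1,0) retry=(1,0)
step 5 (T1 LOAD): counter=9 r=(9,8) succ=(1,0) retry=(1,0)
step 6 (T2 LOAD): counter=9 r=(9,9) succ=(1,0) retry=(1,0)
step 7 (T1 CAS): counter=10 r=(9,9) succ=(2,0) retry=(1,0)
step 8 (T1 LOAD): counter=10 r=(10,9) succ=(2,0) retry=(1,0)
step 9 (T2 CAS): counter=10 r=(10,9) succ=(2,0) retry=(1,1)
step 10 (T1 CAS): counter=11 r=(10,9) succ=(3,0) retry=(1,1)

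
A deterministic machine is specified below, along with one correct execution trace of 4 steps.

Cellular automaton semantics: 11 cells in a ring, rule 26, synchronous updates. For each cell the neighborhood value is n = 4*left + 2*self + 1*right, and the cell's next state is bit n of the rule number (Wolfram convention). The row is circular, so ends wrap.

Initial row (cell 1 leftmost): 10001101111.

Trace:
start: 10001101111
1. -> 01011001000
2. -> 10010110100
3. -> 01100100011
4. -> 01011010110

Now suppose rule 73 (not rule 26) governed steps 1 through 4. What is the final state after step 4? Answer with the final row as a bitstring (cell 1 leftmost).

10101100010

(re-executing steps 1..4 under rule 73; state before step 1: 10001101111)
1. -> 10101101000
2. -> 00001100010
3. -> 11101101000
4. -> 10101100010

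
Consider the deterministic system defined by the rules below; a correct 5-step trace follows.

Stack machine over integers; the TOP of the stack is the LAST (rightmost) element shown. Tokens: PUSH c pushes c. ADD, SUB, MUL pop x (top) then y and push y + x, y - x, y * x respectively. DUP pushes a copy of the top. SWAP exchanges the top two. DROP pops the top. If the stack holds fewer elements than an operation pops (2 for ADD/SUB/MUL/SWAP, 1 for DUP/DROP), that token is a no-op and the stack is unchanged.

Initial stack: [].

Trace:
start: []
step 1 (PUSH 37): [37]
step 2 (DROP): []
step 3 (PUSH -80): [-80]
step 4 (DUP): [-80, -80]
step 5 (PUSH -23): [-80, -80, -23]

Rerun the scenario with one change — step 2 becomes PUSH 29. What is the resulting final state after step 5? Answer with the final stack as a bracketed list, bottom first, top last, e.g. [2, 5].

[37, 29, -80, -80, -23]

(re-executing from step 2 with the substitution; state before step 2: [37])
step 2 (PUSH 29): [37, 29]
step 3 (PUSH -80): [37, 29, -80]
step 4 (DUP): [37, 29, -80, -80]
step 5 (PUSH -23): [37, 29, -80, -80, -23]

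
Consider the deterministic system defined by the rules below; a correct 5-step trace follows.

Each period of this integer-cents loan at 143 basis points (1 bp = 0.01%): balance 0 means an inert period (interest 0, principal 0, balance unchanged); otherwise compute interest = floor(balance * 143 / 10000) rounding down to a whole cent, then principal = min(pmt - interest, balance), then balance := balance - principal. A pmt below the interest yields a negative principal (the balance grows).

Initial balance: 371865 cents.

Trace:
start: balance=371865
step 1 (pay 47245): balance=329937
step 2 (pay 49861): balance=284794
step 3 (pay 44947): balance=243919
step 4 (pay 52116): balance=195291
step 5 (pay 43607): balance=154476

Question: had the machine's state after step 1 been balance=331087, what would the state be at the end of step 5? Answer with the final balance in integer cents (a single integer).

state after step 1 := balance=331087
step 2 (pay 49861): balance=285960
step 3 (pay 44947): balance=245102
step 4 (pay 52116): balance=196490
step 5 (pay 43607): balance=155692

155692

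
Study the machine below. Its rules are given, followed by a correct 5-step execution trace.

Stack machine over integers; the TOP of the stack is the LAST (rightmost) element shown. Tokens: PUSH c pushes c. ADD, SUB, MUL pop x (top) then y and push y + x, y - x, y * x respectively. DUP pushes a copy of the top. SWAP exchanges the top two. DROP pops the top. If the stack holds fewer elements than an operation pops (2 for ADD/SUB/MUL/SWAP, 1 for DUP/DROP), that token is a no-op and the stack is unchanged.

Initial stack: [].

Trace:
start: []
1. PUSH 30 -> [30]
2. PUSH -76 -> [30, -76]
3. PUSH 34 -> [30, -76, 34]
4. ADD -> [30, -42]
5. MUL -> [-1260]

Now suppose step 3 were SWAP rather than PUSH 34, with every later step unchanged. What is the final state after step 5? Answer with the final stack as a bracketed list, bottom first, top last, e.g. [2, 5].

(re-executing from step 3 with the substitution; state before step 3: [30, -76])
3. SWAP -> [-76, 30]
4. ADD -> [-46]
5. MUL -> [-46]

[-46]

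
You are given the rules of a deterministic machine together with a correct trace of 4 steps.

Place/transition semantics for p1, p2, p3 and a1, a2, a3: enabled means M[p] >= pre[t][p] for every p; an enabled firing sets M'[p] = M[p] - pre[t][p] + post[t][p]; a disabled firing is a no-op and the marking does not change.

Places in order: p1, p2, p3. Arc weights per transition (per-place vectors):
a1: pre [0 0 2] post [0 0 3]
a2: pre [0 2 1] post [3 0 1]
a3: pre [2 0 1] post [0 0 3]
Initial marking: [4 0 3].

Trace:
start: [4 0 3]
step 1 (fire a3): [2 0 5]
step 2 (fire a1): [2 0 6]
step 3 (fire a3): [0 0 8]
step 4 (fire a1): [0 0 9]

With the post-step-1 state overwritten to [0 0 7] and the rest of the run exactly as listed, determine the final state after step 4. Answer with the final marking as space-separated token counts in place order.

state after step 1 := [0 0 7]
step 2 (fire a1): [0 0 8]
step 3 (fire a3): [0 0 8]
step 4 (fire a1): [0 0 9]

0 0 9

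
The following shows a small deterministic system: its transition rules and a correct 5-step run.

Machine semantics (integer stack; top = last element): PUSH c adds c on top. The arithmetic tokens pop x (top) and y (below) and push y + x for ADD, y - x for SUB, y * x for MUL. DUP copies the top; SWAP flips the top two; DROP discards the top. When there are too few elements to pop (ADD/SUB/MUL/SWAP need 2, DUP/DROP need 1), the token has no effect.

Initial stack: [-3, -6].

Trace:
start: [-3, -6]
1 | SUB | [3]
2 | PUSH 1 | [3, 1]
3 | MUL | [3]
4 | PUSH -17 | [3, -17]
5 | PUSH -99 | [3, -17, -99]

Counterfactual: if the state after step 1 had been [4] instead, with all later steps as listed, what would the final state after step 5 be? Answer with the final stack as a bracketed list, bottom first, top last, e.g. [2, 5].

[4, -17, -99]

state after step 1 := [4]
2 | PUSH 1 | [4, 1]
3 | MUL | [4]
4 | PUSH -17 | [4, -17]
5 | PUSH -99 | [4, -17, -99]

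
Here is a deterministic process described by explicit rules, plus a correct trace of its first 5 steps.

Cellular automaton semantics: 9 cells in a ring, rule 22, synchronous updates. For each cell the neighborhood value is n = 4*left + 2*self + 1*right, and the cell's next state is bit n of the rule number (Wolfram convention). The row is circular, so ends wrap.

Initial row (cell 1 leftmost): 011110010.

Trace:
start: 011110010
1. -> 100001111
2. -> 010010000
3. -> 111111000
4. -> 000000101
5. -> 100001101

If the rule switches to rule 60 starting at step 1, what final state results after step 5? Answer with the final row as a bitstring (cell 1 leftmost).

111100011

(re-executing steps 1..5 under rule 60; state before step 1: 011110010)
1. -> 010001011
2. -> 111001110
3. -> 100101001
4. -> 010111101
5. -> 111100011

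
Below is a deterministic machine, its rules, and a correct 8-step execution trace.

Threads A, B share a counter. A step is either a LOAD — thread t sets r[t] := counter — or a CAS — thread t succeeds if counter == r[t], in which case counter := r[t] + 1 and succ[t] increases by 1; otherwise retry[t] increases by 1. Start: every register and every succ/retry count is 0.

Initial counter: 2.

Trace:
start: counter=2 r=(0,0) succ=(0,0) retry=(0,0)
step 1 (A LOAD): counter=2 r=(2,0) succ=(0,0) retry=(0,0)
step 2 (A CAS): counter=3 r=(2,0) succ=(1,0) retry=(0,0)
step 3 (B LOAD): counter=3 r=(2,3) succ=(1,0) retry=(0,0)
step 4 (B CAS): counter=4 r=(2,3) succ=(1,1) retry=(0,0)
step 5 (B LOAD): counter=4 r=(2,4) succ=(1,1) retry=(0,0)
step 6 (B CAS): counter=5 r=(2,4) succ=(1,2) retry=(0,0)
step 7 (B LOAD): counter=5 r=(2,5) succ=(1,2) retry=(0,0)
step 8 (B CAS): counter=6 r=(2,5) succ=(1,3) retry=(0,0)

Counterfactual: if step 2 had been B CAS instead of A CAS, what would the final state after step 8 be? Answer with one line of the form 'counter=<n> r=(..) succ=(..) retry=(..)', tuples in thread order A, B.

counter=5 r=(2,4) succ=(0,3) retry=(0,1)

(re-executing from step 2 with the substitution; state before step 2: counter=2 r=(2,0) succ=(0,0) retry=(0,0))
step 2 (B CAS): counter=2 r=(2,0) succ=(0,0) retry=(0,1)
step 3 (B LOAD): counter=2 r=(2,2) succ=(0,0) retry=(0,1)
step 4 (B CAS): counter=3 r=(2,2) succ=(0,1) retry=(0,1)
step 5 (B LOAD): counter=3 r=(2,3) succ=(0,1) retry=(0,1)
step 6 (B CAS): counter=4 r=(2,3) succ=(0,2) retry=(0,1)
step 7 (B LOAD): counter=4 r=(2,4) succ=(0,2) retry=(0,1)
step 8 (B CAS): counter=5 r=(2,4) succ=(0,3) retry=(0,1)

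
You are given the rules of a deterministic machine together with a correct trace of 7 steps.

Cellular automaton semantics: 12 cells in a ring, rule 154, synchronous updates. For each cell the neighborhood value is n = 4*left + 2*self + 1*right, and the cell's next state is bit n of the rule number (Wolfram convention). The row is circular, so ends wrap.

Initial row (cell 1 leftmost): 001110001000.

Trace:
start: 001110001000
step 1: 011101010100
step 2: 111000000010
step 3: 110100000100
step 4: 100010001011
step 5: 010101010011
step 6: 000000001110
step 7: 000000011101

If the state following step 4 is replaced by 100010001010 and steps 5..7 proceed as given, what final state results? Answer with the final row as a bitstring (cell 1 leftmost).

state after step 4 := 100010001010
step 5: 010101010000
step 6: 100000001000
step 7: 010000010101

010000010101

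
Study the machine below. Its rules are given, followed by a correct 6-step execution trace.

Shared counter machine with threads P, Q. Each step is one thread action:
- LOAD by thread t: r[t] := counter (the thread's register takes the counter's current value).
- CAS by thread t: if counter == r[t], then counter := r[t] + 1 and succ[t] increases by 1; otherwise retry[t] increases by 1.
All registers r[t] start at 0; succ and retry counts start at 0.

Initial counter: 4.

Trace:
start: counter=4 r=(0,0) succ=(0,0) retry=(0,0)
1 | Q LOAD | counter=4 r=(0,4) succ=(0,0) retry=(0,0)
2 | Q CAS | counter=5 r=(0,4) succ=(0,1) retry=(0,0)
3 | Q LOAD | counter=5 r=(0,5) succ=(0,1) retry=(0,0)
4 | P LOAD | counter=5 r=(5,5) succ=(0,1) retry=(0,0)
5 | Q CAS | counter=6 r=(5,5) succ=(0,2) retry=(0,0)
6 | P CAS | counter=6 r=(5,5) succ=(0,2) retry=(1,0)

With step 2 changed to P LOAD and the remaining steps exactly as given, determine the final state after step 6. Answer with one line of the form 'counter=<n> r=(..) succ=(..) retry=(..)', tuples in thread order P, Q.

(re-executing from step 2 with the substitution; state before step 2: counter=4 r=(0,4) succ=(0,0) retry=(0,0))
2 | P LOAD | counter=4 r=(4,4) succ=(0,0) retry=(0,0)
3 | Q LOAD | counter=4 r=(4,4) succ=(0,0) retry=(0,0)
4 | P LOAD | counter=4 r=(4,4) succ=(0,0) retry=(0,0)
5 | Q CAS | counter=5 r=(4,4) succ=(0,1) retry=(0,0)
6 | P CAS | counter=5 r=(4,4) succ=(0,1) retry=(1,0)

counter=5 r=(4,4) succ=(0,1) retry=(1,0)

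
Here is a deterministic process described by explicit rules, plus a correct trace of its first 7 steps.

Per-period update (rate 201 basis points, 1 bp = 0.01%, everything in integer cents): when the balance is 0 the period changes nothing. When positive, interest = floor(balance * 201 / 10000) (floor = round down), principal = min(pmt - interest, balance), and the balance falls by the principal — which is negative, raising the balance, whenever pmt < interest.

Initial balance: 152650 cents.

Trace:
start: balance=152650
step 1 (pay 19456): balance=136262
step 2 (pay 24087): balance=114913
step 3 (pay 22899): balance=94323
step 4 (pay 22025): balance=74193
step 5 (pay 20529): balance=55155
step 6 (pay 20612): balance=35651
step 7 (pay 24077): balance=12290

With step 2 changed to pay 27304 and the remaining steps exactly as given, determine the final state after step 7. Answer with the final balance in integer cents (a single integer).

8737

(re-executing from step 2 with the substitution; state before step 2: balance=136262)
step 2 (pay 27304): balance=111696
step 3 (pay 22899): balance=91042
step 4 (pay 22025): balance=70846
step 5 (pay 20529): balance=51741
step 6 (pay 20612): balance=32168
step 7 (pay 24077): balance=8737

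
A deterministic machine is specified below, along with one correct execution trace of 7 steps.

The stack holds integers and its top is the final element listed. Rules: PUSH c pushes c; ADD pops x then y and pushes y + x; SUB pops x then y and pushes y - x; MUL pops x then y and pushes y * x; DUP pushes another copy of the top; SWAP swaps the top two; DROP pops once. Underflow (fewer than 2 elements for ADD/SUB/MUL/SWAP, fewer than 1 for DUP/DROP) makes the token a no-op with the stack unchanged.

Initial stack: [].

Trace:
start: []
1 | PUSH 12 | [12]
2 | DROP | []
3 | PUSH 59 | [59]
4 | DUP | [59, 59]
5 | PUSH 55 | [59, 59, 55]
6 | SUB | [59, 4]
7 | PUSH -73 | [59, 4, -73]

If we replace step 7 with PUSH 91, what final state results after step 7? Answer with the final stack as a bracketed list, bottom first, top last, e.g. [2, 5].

(re-executing from step 7 with the substitution; state before step 7: [59, 4])
7 | PUSH 91 | [59, 4, 91]

[59, 4, 91]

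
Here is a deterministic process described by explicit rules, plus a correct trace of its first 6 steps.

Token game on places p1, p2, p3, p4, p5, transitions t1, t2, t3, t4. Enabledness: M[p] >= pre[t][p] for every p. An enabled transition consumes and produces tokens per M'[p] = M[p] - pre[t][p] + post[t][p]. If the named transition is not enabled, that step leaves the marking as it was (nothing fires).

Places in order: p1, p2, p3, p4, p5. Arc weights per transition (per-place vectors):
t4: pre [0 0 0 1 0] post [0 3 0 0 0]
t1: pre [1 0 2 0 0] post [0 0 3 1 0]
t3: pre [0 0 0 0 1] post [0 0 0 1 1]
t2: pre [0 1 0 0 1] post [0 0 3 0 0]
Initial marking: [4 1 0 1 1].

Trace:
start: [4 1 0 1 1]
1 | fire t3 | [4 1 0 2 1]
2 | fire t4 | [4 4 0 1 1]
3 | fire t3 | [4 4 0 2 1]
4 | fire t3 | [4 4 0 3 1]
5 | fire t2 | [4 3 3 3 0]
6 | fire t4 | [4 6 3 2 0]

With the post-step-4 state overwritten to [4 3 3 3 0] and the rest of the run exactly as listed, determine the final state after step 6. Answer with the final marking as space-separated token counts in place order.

state after step 4 := [4 3 3 3 0]
5 | fire t2 | [4 3 3 3 0]
6 | fire t4 | [4 6 3 2 0]

4 6 3 2 0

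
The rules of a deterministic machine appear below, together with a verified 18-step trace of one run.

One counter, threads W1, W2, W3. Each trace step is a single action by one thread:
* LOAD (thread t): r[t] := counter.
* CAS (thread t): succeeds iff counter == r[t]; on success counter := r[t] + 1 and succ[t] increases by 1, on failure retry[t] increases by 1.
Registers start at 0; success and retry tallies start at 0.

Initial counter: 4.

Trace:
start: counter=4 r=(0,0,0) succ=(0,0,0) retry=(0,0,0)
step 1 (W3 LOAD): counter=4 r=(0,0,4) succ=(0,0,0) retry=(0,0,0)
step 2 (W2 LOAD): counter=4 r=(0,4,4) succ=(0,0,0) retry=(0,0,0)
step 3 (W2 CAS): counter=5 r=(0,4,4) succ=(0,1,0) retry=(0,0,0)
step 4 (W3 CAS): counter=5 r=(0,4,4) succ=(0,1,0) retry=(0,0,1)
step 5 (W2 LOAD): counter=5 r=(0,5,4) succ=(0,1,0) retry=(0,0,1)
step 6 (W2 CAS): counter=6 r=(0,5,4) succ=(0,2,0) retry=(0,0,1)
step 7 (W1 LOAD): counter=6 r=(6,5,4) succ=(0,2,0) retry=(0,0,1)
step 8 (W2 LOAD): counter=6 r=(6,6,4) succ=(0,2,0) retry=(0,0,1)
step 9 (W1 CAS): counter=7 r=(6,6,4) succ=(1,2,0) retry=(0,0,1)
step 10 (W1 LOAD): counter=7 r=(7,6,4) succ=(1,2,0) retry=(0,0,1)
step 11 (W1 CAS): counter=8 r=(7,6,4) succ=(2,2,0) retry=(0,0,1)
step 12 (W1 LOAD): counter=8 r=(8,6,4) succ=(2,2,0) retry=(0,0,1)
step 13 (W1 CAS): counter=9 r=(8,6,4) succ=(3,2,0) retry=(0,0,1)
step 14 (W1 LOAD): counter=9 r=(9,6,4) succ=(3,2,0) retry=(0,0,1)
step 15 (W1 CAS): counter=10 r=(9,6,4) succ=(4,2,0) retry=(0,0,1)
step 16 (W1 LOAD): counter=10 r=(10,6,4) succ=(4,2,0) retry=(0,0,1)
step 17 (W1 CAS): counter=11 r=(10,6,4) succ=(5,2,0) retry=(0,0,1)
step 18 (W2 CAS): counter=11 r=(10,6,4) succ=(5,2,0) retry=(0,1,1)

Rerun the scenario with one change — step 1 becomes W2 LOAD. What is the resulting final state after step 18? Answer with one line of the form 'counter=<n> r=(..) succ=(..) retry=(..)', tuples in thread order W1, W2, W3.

(re-executing from step 1 with the substitution; state before step 1: counter=4 r=(0,0,0) succ=(0,0,0) retry=(0,0,0))
step 1 (W2 LOAD): counter=4 r=(0,4,0) succ=(0,0,0) retry=(0,0,0)
step 2 (W2 LOAD): counter=4 r=(0,4,0) succ=(0,0,0) retry=(0,0,0)
step 3 (W2 CAS): counter=5 r=(0,4,0) succ=(0,1,0) retry=(0,0,0)
step 4 (W3 CAS): counter=5 r=(0,4,0) succ=(0,1,0) retry=(0,0,1)
step 5 (W2 LOAD): counter=5 r=(0,5,0) succ=(0,1,0) retry=(0,0,1)
step 6 (W2 CAS): counter=6 r=(0,5,0) succ=(0,2,0) retry=(0,0,1)
step 7 (W1 LOAD): counter=6 r=(6,5,0) succ=(0,2,0) retry=(0,0,1)
step 8 (W2 LOAD): counter=6 r=(6,6,0) succ=(0,2,0) retry=(0,0,1)
step 9 (W1 CAS): counter=7 r=(6,6,0) succ=(1,2,0) retry=(0,0,1)
step 10 (W1 LOAD): counter=7 r=(7,6,0) succ=(1,2,0) retry=(0,0,1)
step 11 (W1 CAS): counter=8 r=(7,6,0) succ=(2,2,0) retry=(0,0,1)
step 12 (W1 LOAD): counter=8 r=(8,6,0) succ=(2,2,0) retry=(0,0,1)
step 13 (W1 CAS): counter=9 r=(8,6,0) succ=(3,2,0) retry=(0,0,1)
step 14 (W1 LOAD): counter=9 r=(9,6,0) succ=(3,2,0) retry=(0,0,1)
step 15 (W1 CAS): counter=10 r=(9,6,0) succ=(4,2,0) retry=(0,0,1)
step 16 (W1 LOAD): counter=10 r=(10,6,0) succ=(4,2,0) retry=(0,0,1)
step 17 (W1 CAS): counter=11 r=(10,6,0) succ=(5,2,0) retry=(0,0,1)
step 18 (W2 CAS): counter=11 r=(10,6,0) succ=(5,2,0) retry=(0,1,1)

counter=11 r=(10,6,0) succ=(5,2,0) retry=(0,1,1)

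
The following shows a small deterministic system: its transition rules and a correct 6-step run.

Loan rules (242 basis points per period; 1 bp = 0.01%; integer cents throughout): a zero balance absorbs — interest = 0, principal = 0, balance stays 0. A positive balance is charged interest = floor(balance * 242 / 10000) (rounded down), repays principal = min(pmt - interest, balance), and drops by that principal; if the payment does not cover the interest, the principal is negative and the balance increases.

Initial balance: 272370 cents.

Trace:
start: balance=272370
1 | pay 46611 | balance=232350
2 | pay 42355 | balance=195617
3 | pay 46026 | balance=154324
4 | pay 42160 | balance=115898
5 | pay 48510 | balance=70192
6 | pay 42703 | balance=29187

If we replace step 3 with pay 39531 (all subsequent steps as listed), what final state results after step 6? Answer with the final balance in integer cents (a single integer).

36165

(re-executing from step 3 with the substitution; state before step 3: balance=195617)
3 | pay 39531 | balance=160819
4 | pay 42160 | balance=122550
5 | pay 48510 | balance=77005
6 | pay 42703 | balance=36165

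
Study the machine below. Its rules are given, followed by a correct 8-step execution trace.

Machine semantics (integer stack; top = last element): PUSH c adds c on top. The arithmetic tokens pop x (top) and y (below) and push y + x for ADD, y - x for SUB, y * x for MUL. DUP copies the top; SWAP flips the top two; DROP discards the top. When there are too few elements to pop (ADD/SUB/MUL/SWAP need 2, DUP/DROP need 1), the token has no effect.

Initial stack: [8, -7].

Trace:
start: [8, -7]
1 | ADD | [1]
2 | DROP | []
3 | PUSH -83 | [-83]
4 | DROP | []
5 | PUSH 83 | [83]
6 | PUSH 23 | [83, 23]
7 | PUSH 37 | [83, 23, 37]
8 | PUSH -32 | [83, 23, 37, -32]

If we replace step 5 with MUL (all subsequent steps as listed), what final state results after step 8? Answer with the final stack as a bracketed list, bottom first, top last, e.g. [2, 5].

[23, 37, -32]

(re-executing from step 5 with the substitution; state before step 5: [])
5 | MUL | []
6 | PUSH 23 | [23]
7 | PUSH 37 | [23, 37]
8 | PUSH -32 | [23, 37, -32]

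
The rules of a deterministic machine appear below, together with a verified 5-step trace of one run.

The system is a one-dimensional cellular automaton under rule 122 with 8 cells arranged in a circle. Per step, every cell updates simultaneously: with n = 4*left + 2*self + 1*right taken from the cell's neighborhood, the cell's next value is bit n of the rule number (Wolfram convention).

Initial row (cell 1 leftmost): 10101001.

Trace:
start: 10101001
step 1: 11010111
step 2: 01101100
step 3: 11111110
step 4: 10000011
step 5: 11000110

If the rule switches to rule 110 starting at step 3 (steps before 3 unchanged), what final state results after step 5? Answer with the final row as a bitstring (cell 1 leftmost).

10001111

(re-executing steps 3..5 under rule 110; state before step 3: 01101100)
step 3: 11111100
step 4: 10000101
step 5: 10001111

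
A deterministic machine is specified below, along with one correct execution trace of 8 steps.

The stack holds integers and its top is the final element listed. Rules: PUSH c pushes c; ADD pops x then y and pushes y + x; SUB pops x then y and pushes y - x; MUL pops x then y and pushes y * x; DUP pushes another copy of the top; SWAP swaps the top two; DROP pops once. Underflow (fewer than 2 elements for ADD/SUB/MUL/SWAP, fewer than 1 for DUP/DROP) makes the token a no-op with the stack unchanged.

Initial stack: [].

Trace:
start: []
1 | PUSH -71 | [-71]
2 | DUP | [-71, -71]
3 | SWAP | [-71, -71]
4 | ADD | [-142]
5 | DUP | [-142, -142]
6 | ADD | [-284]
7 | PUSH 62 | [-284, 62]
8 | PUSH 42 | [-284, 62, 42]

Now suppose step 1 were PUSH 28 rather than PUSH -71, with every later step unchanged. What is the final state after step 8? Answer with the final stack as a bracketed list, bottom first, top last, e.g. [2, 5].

[112, 62, 42]

(re-executing from step 1 with the substitution; state before step 1: [])
1 | PUSH 28 | [28]
2 | DUP | [28, 28]
3 | SWAP | [28, 28]
4 | ADD | [56]
5 | DUP | [56, 56]
6 | ADD | [112]
7 | PUSH 62 | [112, 62]
8 | PUSH 42 | [112, 62, 42]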